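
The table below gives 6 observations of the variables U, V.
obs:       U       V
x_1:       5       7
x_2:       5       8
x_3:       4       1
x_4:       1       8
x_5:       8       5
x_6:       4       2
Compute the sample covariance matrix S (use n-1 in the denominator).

Step 1 — column means:
  mean(U) = (5 + 5 + 4 + 1 + 8 + 4) / 6 = 27/6 = 4.5
  mean(V) = (7 + 8 + 1 + 8 + 5 + 2) / 6 = 31/6 = 5.1667

Step 2 — sample covariance S[i,j] = (1/(n-1)) · Σ_k (x_{k,i} - mean_i) · (x_{k,j} - mean_j), with n-1 = 5.
  S[U,U] = ((0.5)·(0.5) + (0.5)·(0.5) + (-0.5)·(-0.5) + (-3.5)·(-3.5) + (3.5)·(3.5) + (-0.5)·(-0.5)) / 5 = 25.5/5 = 5.1
  S[U,V] = ((0.5)·(1.8333) + (0.5)·(2.8333) + (-0.5)·(-4.1667) + (-3.5)·(2.8333) + (3.5)·(-0.1667) + (-0.5)·(-3.1667)) / 5 = -4.5/5 = -0.9
  S[V,V] = ((1.8333)·(1.8333) + (2.8333)·(2.8333) + (-4.1667)·(-4.1667) + (2.8333)·(2.8333) + (-0.1667)·(-0.1667) + (-3.1667)·(-3.1667)) / 5 = 46.8333/5 = 9.3667

S is symmetric (S[j,i] = S[i,j]). Assembling:

S = [[5.1, -0.9],
 [-0.9, 9.3667]]


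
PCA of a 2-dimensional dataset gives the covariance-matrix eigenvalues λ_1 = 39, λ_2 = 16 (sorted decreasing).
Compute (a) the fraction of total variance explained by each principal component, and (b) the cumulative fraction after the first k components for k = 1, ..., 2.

Step 1 — total variance = trace(Sigma) = Σ λ_i = 39 + 16 = 55.

Step 2 — fraction explained by component i = λ_i / Σ λ:
  PC1: 39/55 = 0.7091
  PC2: 16/55 = 0.2909

Step 3 — cumulative fraction after k components = (λ_1 + ... + λ_k) / Σ λ:
  k = 1: 39/55 = 0.7091
  k = 2: (39 + 16)/55 = 55/55 = 1

Summary (fraction, with percent):

explained: PC1 0.7091 (70.91%), PC2 0.2909 (29.09%);  cumulative: 0.7091, 1


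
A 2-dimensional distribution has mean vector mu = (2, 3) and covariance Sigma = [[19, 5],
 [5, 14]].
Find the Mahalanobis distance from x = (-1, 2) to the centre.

Step 1 — centre the observation: (x - mu) = (-3, -1).

Step 2 — invert Sigma. det(Sigma) = 19·14 - (5)² = 241.
  Sigma^{-1} = (1/det) · [[d, -b], [-b, a]] = [[0.0581, -0.0207],
 [-0.0207, 0.0788]].

Step 3 — form the quadratic (x - mu)^T · Sigma^{-1} · (x - mu):
  Sigma^{-1} · (x - mu) = (-0.1535, -0.0166).
  (x - mu)^T · [Sigma^{-1} · (x - mu)] = (-3)·(-0.1535) + (-1)·(-0.0166) = 0.4772.

Step 4 — take square root: d = √(0.4772) ≈ 0.6908.

d(x, mu) = √(0.4772) ≈ 0.6908


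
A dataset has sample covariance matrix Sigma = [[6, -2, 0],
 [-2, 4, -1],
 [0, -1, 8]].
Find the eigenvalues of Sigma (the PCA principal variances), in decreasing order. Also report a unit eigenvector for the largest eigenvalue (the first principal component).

Step 1 — characteristic polynomial p(λ) = det(λI - Sigma) = λ³ - tr·λ² + c_1·λ - det, where tr = trace, c_1 = sum of the principal 2×2 minors, det = det(Sigma):
  tr = 6 + 4 + 8 = 18,
  c_1 = (6·4 - (-2)²) + (6·8 - (0)²) + (4·8 - (-1)²) = 20 + 48 + 31 = 99,
  det = 6·(4·8 - (-1)²) - (-2)·((-2)·8 - (-1)·(0)) + (0)·((-2)·(-1) - 4·(0)) = 6·(31) - (-2)·(-16) + (0)·(2) = 154.
  So p(λ) = λ³ - 18λ² + 99λ - 154.
Step 2 — look for an integer root (rational root theorem: any rational root is an integer divisor of 154). Testing λ = 7:
  p(7) = 343 - 882 + 693 - 154 = 0  ✓
  Dividing out (λ - 7): p(λ) = (λ - 7)(λ² - 11λ + 22).
Step 3 — remaining eigenvalues from the quadratic λ² - 11λ + 22 = 0:
  Δ = 11² - 4·22 = 121 - 88 = 33,  λ = (11 ± √33)/2 = (11 ± 5.7446)/2 ≈ 8.3723 or 2.6277.
  Sorted: λ_1 = 8.3723,  λ_2 = 7,  λ_3 = 2.6277  (check: sum = 18 = tr ✓).

Step 4 — unit eigenvector for λ_1 ≈ 8.3723: v spans the null space of (Sigma - λ_1 I), whose rows are
  r_1 = (-2.3723, -2, 0),  r_2 = (-2, -4.3723, -1),  r_3 = (0, -1, -0.3723).
  v is orthogonal to every row, so take v ∝ r_1 × r_2 = ((-2)·(-1) - (0)·(-4.3723), (0)·(-2) - (-2.3723)·(-1), (-2.3723)·(-4.3723) - (-2)·(-2)) ≈ (2, -2.3723, 6.3723).
  Let u = (2, -2.3723, 6.3723).
  ||u|| = √((2)² + (-2.3723)² + (6.3723)²) = √(50.2337) ≈ 7.0876,  v_1 = u/||u|| ≈ (0.2822, -0.3347, 0.8991) (||v_1|| = 1).

λ_1 = 8.3723,  λ_2 = 7,  λ_3 = 2.6277;  v_1 ≈ (0.2822, -0.3347, 0.8991)


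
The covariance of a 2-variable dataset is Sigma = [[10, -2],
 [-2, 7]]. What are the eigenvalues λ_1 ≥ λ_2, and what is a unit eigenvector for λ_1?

Step 1 — characteristic polynomial of 2×2 Sigma:
  det(Sigma - λI) = λ² - trace · λ + det = 0.
  trace = 10 + 7 = 17, det = 10·7 - (-2)² = 66.
Step 2 — discriminant:
  Δ = trace² - 4·det = 289 - 264 = 25.
Step 3 — eigenvalues:
  λ = (trace ± √Δ)/2 = (17 ± 5)/2,
  λ_1 = 11,  λ_2 = 6.

Step 4 — unit eigenvector for λ_1: solve (Sigma - λ_1 I)v = 0. First row:
  (10 - 11)·v_x + (-2)·v_y = 0, i.e. (-1)·v_x + (-2)·v_y = 0,
  so v ∝ (b, λ_1 - a) = (-2, 1); multiply by -1 so the first entry is positive: u = (2, -1).
  ||u|| = √((2)² + (-1)²) = √(5) ≈ 2.2361,
  v_1 = u/||u|| ≈ (0.8944, -0.4472) (||v_1|| = 1).

λ_1 = 11,  λ_2 = 6;  v_1 ≈ (0.8944, -0.4472)


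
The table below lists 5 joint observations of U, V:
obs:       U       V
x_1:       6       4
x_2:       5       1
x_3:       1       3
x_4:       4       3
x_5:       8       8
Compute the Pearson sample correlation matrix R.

Step 1 — column means:
  mean(U) = (6 + 5 + 1 + 4 + 8) / 5 = 24/5 = 4.8
  mean(V) = (4 + 1 + 3 + 3 + 8) / 5 = 19/5 = 3.8

Step 2 — sample variances and covariances s[i,j] = (1/(n-1)) · Σ_k (x_{k,i} - mean_i) · (x_{k,j} - mean_j), with n-1 = 4:
  s[U,U] = ((1.2)·(1.2) + (0.2)·(0.2) + (-3.8)·(-3.8) + (-0.8)·(-0.8) + (3.2)·(3.2)) / 4 = 26.8/4 = 6.7
  s[U,V] = ((1.2)·(0.2) + (0.2)·(-2.8) + (-3.8)·(-0.8) + (-0.8)·(-0.8) + (3.2)·(4.2)) / 4 = 16.8/4 = 4.2
  s[V,V] = ((0.2)·(0.2) + (-2.8)·(-2.8) + (-0.8)·(-0.8) + (-0.8)·(-0.8) + (4.2)·(4.2)) / 4 = 26.8/4 = 6.7
  Sample standard deviations s_i = √(s[i,i]):
  s(U) = √(6.7) = 2.5884
  s(V) = √(6.7) = 2.5884

Step 3 — r_{ij} = s_{ij} / (s_i · s_j):
  r[U,U] = 1 (diagonal).
  r[U,V] = 4.2 / (2.5884 · 2.5884) = 4.2 / 6.7 = 0.6269
  r[V,V] = 1 (diagonal).

R is symmetric with unit diagonal. Assembling:

R = [[1, 0.6269],
 [0.6269, 1]]


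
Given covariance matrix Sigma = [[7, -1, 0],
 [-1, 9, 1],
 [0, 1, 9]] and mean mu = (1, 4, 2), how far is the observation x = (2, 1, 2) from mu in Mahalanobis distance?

Step 1 — centre the observation: (x - mu) = (1, -3, 0).

Step 2 — invert Sigma (cofactor / det for 3×3, or solve directly):
  Sigma^{-1} = [[0.1452, 0.0163, -0.0018],
 [0.0163, 0.1143, -0.0127],
 [-0.0018, -0.0127, 0.1125]].

Step 3 — form the quadratic (x - mu)^T · Sigma^{-1} · (x - mu):
  Sigma^{-1} · (x - mu) = (0.0962, -0.3267, 0.0363).
  (x - mu)^T · [Sigma^{-1} · (x - mu)] = (1)·(0.0962) + (-3)·(-0.3267) + (0)·(0.0363) = 1.0762.

Step 4 — take square root: d = √(1.0762) ≈ 1.0374.

d(x, mu) = √(1.0762) ≈ 1.0374


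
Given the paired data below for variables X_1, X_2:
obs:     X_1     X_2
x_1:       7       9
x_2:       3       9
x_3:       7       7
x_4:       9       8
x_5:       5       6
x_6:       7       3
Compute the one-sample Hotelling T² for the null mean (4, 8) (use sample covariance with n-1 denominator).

Step 1 — sample mean vector:
  mean(X_1) = (7 + 3 + 7 + 9 + 5 + 7) / 6 = 38/6 = 6.3333
  mean(X_2) = (9 + 9 + 7 + 8 + 6 + 3) / 6 = 42/6 = 7
  x̄ = (6.3333, 7),  deviation x̄ - mu_0 = (6.3333, 7) - (4, 8) = (2.3333, -1).

Step 2 — sample covariance matrix, S[i,j] = (1/(n-1)) · Σ_k (x_{k,i} - mean_i) · (x_{k,j} - mean_j), divisor n-1 = 5:
  S[X_1,X_1] = ((0.6667)·(0.6667) + (-3.3333)·(-3.3333) + (0.6667)·(0.6667) + (2.6667)·(2.6667) + (-1.3333)·(-1.3333) + (0.6667)·(0.6667)) / 5 = 21.3333/5 = 4.2667
  S[X_1,X_2] = ((0.6667)·(2) + (-3.3333)·(2) + (0.6667)·(0) + (2.6667)·(1) + (-1.3333)·(-1) + (0.6667)·(-4)) / 5 = -4/5 = -0.8
  S[X_2,X_2] = ((2)·(2) + (2)·(2) + (0)·(0) + (1)·(1) + (-1)·(-1) + (-4)·(-4)) / 5 = 26/5 = 5.2
  S = [[4.2667, -0.8],
 [-0.8, 5.2]].

Step 3 — invert S. det(S) = 4.2667·5.2 - (-0.8)² = 21.5467.
  S^{-1} = (1/det) · [[d, -b], [-b, a]] = [[0.2413, 0.0371],
 [0.0371, 0.198]].

Step 4 — quadratic form (x̄ - mu_0)^T · S^{-1} · (x̄ - mu_0):
  S^{-1} · (x̄ - mu_0) = (0.526, -0.1114),
  (x̄ - mu_0)^T · [...] = (2.3333)·(0.526) + (-1)·(-0.1114) = 1.3387.

Step 5 — scale by n: T² = 6 · 1.3387 = 8.0322.

T² ≈ 8.0322


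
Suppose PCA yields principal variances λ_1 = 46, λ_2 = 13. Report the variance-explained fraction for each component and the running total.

Step 1 — total variance = trace(Sigma) = Σ λ_i = 46 + 13 = 59.

Step 2 — fraction explained by component i = λ_i / Σ λ:
  PC1: 46/59 = 0.7797
  PC2: 13/59 = 0.2203

Step 3 — cumulative fraction after k components = (λ_1 + ... + λ_k) / Σ λ:
  k = 1: 46/59 = 0.7797
  k = 2: (46 + 13)/59 = 59/59 = 1

Summary (fraction, with percent):

explained: PC1 0.7797 (77.97%), PC2 0.2203 (22.03%);  cumulative: 0.7797, 1


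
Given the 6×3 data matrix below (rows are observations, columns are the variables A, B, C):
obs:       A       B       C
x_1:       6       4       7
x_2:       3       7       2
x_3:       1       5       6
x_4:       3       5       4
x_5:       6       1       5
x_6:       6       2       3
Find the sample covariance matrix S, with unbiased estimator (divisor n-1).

Step 1 — column means:
  mean(A) = (6 + 3 + 1 + 3 + 6 + 6) / 6 = 25/6 = 4.1667
  mean(B) = (4 + 7 + 5 + 5 + 1 + 2) / 6 = 24/6 = 4
  mean(C) = (7 + 2 + 6 + 4 + 5 + 3) / 6 = 27/6 = 4.5

Step 2 — sample covariance S[i,j] = (1/(n-1)) · Σ_k (x_{k,i} - mean_i) · (x_{k,j} - mean_j), with n-1 = 5.
  S[A,A] = ((1.8333)·(1.8333) + (-1.1667)·(-1.1667) + (-3.1667)·(-3.1667) + (-1.1667)·(-1.1667) + (1.8333)·(1.8333) + (1.8333)·(1.8333)) / 5 = 22.8333/5 = 4.5667
  S[A,B] = ((1.8333)·(0) + (-1.1667)·(3) + (-3.1667)·(1) + (-1.1667)·(1) + (1.8333)·(-3) + (1.8333)·(-2)) / 5 = -17/5 = -3.4
  S[A,C] = ((1.8333)·(2.5) + (-1.1667)·(-2.5) + (-3.1667)·(1.5) + (-1.1667)·(-0.5) + (1.8333)·(0.5) + (1.8333)·(-1.5)) / 5 = 1.5/5 = 0.3
  S[B,B] = ((0)·(0) + (3)·(3) + (1)·(1) + (1)·(1) + (-3)·(-3) + (-2)·(-2)) / 5 = 24/5 = 4.8
  S[B,C] = ((0)·(2.5) + (3)·(-2.5) + (1)·(1.5) + (1)·(-0.5) + (-3)·(0.5) + (-2)·(-1.5)) / 5 = -5/5 = -1
  S[C,C] = ((2.5)·(2.5) + (-2.5)·(-2.5) + (1.5)·(1.5) + (-0.5)·(-0.5) + (0.5)·(0.5) + (-1.5)·(-1.5)) / 5 = 17.5/5 = 3.5

S is symmetric (S[j,i] = S[i,j]). Assembling:

S = [[4.5667, -3.4, 0.3],
 [-3.4, 4.8, -1],
 [0.3, -1, 3.5]]


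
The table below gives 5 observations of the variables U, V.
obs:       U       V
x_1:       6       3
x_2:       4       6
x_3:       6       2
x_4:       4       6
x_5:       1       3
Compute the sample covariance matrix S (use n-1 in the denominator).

Step 1 — column means:
  mean(U) = (6 + 4 + 6 + 4 + 1) / 5 = 21/5 = 4.2
  mean(V) = (3 + 6 + 2 + 6 + 3) / 5 = 20/5 = 4

Step 2 — sample covariance S[i,j] = (1/(n-1)) · Σ_k (x_{k,i} - mean_i) · (x_{k,j} - mean_j), with n-1 = 4.
  S[U,U] = ((1.8)·(1.8) + (-0.2)·(-0.2) + (1.8)·(1.8) + (-0.2)·(-0.2) + (-3.2)·(-3.2)) / 4 = 16.8/4 = 4.2
  S[U,V] = ((1.8)·(-1) + (-0.2)·(2) + (1.8)·(-2) + (-0.2)·(2) + (-3.2)·(-1)) / 4 = -3/4 = -0.75
  S[V,V] = ((-1)·(-1) + (2)·(2) + (-2)·(-2) + (2)·(2) + (-1)·(-1)) / 4 = 14/4 = 3.5

S is symmetric (S[j,i] = S[i,j]). Assembling:

S = [[4.2, -0.75],
 [-0.75, 3.5]]


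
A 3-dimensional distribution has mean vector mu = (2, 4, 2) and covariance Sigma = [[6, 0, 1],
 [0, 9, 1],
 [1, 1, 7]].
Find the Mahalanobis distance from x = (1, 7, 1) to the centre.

Step 1 — centre the observation: (x - mu) = (-1, 3, -1).

Step 2 — invert Sigma (cofactor / det for 3×3, or solve directly):
  Sigma^{-1} = [[0.1708, 0.0028, -0.0248],
 [0.0028, 0.1129, -0.0165],
 [-0.0248, -0.0165, 0.1488]].

Step 3 — form the quadratic (x - mu)^T · Sigma^{-1} · (x - mu):
  Sigma^{-1} · (x - mu) = (-0.1377, 0.3526, -0.1736).
  (x - mu)^T · [Sigma^{-1} · (x - mu)] = (-1)·(-0.1377) + (3)·(0.3526) + (-1)·(-0.1736) = 1.3691.

Step 4 — take square root: d = √(1.3691) ≈ 1.1701.

d(x, mu) = √(1.3691) ≈ 1.1701


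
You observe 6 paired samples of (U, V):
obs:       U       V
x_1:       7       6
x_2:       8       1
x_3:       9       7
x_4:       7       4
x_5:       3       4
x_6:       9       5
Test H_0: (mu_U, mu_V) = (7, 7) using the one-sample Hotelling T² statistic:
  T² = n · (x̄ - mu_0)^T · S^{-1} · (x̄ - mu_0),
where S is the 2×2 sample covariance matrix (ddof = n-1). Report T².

Step 1 — sample mean vector:
  mean(U) = (7 + 8 + 9 + 7 + 3 + 9) / 6 = 43/6 = 7.1667
  mean(V) = (6 + 1 + 7 + 4 + 4 + 5) / 6 = 27/6 = 4.5
  x̄ = (7.1667, 4.5),  deviation x̄ - mu_0 = (7.1667, 4.5) - (7, 7) = (0.1667, -2.5).

Step 2 — sample covariance matrix, S[i,j] = (1/(n-1)) · Σ_k (x_{k,i} - mean_i) · (x_{k,j} - mean_j), divisor n-1 = 5:
  S[U,U] = ((-0.1667)·(-0.1667) + (0.8333)·(0.8333) + (1.8333)·(1.8333) + (-0.1667)·(-0.1667) + (-4.1667)·(-4.1667) + (1.8333)·(1.8333)) / 5 = 24.8333/5 = 4.9667
  S[U,V] = ((-0.1667)·(1.5) + (0.8333)·(-3.5) + (1.8333)·(2.5) + (-0.1667)·(-0.5) + (-4.1667)·(-0.5) + (1.8333)·(0.5)) / 5 = 4.5/5 = 0.9
  S[V,V] = ((1.5)·(1.5) + (-3.5)·(-3.5) + (2.5)·(2.5) + (-0.5)·(-0.5) + (-0.5)·(-0.5) + (0.5)·(0.5)) / 5 = 21.5/5 = 4.3
  S = [[4.9667, 0.9],
 [0.9, 4.3]].

Step 3 — invert S. det(S) = 4.9667·4.3 - (0.9)² = 20.5467.
  S^{-1} = (1/det) · [[d, -b], [-b, a]] = [[0.2093, -0.0438],
 [-0.0438, 0.2417]].

Step 4 — quadratic form (x̄ - mu_0)^T · S^{-1} · (x̄ - mu_0):
  S^{-1} · (x̄ - mu_0) = (0.1444, -0.6116),
  (x̄ - mu_0)^T · [...] = (0.1667)·(0.1444) + (-2.5)·(-0.6116) = 1.5531.

Step 5 — scale by n: T² = 6 · 1.5531 = 9.3186.

T² ≈ 9.3186


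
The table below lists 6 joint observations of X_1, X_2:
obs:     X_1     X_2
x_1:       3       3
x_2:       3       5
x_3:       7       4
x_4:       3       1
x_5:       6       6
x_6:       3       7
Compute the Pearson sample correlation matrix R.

Step 1 — column means:
  mean(X_1) = (3 + 3 + 7 + 3 + 6 + 3) / 6 = 25/6 = 4.1667
  mean(X_2) = (3 + 5 + 4 + 1 + 6 + 7) / 6 = 26/6 = 4.3333

Step 2 — sample variances and covariances s[i,j] = (1/(n-1)) · Σ_k (x_{k,i} - mean_i) · (x_{k,j} - mean_j), with n-1 = 5:
  s[X_1,X_1] = ((-1.1667)·(-1.1667) + (-1.1667)·(-1.1667) + (2.8333)·(2.8333) + (-1.1667)·(-1.1667) + (1.8333)·(1.8333) + (-1.1667)·(-1.1667)) / 5 = 16.8333/5 = 3.3667
  s[X_1,X_2] = ((-1.1667)·(-1.3333) + (-1.1667)·(0.6667) + (2.8333)·(-0.3333) + (-1.1667)·(-3.3333) + (1.8333)·(1.6667) + (-1.1667)·(2.6667)) / 5 = 3.6667/5 = 0.7333
  s[X_2,X_2] = ((-1.3333)·(-1.3333) + (0.6667)·(0.6667) + (-0.3333)·(-0.3333) + (-3.3333)·(-3.3333) + (1.6667)·(1.6667) + (2.6667)·(2.6667)) / 5 = 23.3333/5 = 4.6667
  Sample standard deviations s_i = √(s[i,i]):
  s(X_1) = √(3.3667) = 1.8348
  s(X_2) = √(4.6667) = 2.1602

Step 3 — r_{ij} = s_{ij} / (s_i · s_j):
  r[X_1,X_1] = 1 (diagonal).
  r[X_1,X_2] = 0.7333 / (1.8348 · 2.1602) = 0.7333 / 3.9637 = 0.185
  r[X_2,X_2] = 1 (diagonal).

R is symmetric with unit diagonal. Assembling:

R = [[1, 0.185],
 [0.185, 1]]


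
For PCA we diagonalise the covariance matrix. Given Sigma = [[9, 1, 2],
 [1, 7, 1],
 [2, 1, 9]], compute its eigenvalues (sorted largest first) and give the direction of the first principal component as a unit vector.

Step 1 — characteristic polynomial p(λ) = det(λI - Sigma) = λ³ - tr·λ² + c_1·λ - det, where tr = trace, c_1 = sum of the principal 2×2 minors, det = det(Sigma):
  tr = 9 + 7 + 9 = 25,
  c_1 = (9·7 - (1)²) + (9·9 - (2)²) + (7·9 - (1)²) = 62 + 77 + 62 = 201,
  det = 9·(7·9 - (1)²) - (1)·((1)·9 - (1)·(2)) + (2)·((1)·(1) - 7·(2)) = 9·(62) - (1)·(7) + (2)·(-13) = 525.
  So p(λ) = λ³ - 25λ² + 201λ - 525.
Step 2 — look for an integer root (rational root theorem: any rational root is an integer divisor of 525). Testing λ = 7:
  p(7) = 343 - 1225 + 1407 - 525 = 0  ✓
  Dividing out (λ - 7): p(λ) = (λ - 7)(λ² - 18λ + 75).
Step 3 — remaining eigenvalues from the quadratic λ² - 18λ + 75 = 0:
  Δ = 18² - 4·75 = 324 - 300 = 24,  λ = (18 ± √24)/2 = (18 ± 4.899)/2 ≈ 11.4495 or 6.5505.
  Sorted: λ_1 = 11.4495,  λ_2 = 7,  λ_3 = 6.5505  (check: sum = 25 = tr ✓).

Step 4 — unit eigenvector for λ_1 ≈ 11.4495: v spans the null space of (Sigma - λ_1 I), whose rows are
  r_1 = (-2.4495, 1, 2),  r_2 = (1, -4.4495, 1),  r_3 = (2, 1, -2.4495).
  v is orthogonal to every row, so take v ∝ r_1 × r_2 = ((1)·(1) - (2)·(-4.4495), (2)·(1) - (-2.4495)·(1), (-2.4495)·(-4.4495) - (1)·(1)) ≈ (9.899, 4.4495, 9.899).
  Let u = (9.899, 4.4495, 9.899).
  ||u|| = √((9.899)² + (4.4495)² + (9.899)²) = √(215.7775) ≈ 14.6894,  v_1 = u/||u|| ≈ (0.6739, 0.3029, 0.6739) (||v_1|| = 1).

λ_1 = 11.4495,  λ_2 = 7,  λ_3 = 6.5505;  v_1 ≈ (0.6739, 0.3029, 0.6739)


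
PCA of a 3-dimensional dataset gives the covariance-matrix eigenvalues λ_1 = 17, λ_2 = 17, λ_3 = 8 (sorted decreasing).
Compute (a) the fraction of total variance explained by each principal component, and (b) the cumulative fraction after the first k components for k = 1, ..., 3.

Step 1 — total variance = trace(Sigma) = Σ λ_i = 17 + 17 + 8 = 42.

Step 2 — fraction explained by component i = λ_i / Σ λ:
  PC1: 17/42 = 0.4048
  PC2: 17/42 = 0.4048
  PC3: 8/42 = 0.1905

Step 3 — cumulative fraction after k components = (λ_1 + ... + λ_k) / Σ λ:
  k = 1: 17/42 = 0.4048
  k = 2: (17 + 17)/42 = 34/42 = 0.8095
  k = 3: (17 + 17 + 8)/42 = 42/42 = 1

Summary (fraction, with percent):

explained: PC1 0.4048 (40.48%), PC2 0.4048 (40.48%), PC3 0.1905 (19.05%);  cumulative: 0.4048, 0.8095, 1


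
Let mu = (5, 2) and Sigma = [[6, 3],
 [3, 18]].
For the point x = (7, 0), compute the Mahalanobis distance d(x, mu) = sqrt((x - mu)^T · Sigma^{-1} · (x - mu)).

Step 1 — centre the observation: (x - mu) = (2, -2).

Step 2 — invert Sigma. det(Sigma) = 6·18 - (3)² = 99.
  Sigma^{-1} = (1/det) · [[d, -b], [-b, a]] = [[0.1818, -0.0303],
 [-0.0303, 0.0606]].

Step 3 — form the quadratic (x - mu)^T · Sigma^{-1} · (x - mu):
  Sigma^{-1} · (x - mu) = (0.4242, -0.1818).
  (x - mu)^T · [Sigma^{-1} · (x - mu)] = (2)·(0.4242) + (-2)·(-0.1818) = 1.2121.

Step 4 — take square root: d = √(1.2121) ≈ 1.101.

d(x, mu) = √(1.2121) ≈ 1.101


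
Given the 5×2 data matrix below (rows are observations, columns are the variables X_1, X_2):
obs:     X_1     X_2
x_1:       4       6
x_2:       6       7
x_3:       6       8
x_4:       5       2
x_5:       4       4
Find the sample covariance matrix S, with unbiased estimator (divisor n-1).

Step 1 — column means:
  mean(X_1) = (4 + 6 + 6 + 5 + 4) / 5 = 25/5 = 5
  mean(X_2) = (6 + 7 + 8 + 2 + 4) / 5 = 27/5 = 5.4

Step 2 — sample covariance S[i,j] = (1/(n-1)) · Σ_k (x_{k,i} - mean_i) · (x_{k,j} - mean_j), with n-1 = 4.
  S[X_1,X_1] = ((-1)·(-1) + (1)·(1) + (1)·(1) + (0)·(0) + (-1)·(-1)) / 4 = 4/4 = 1
  S[X_1,X_2] = ((-1)·(0.6) + (1)·(1.6) + (1)·(2.6) + (0)·(-3.4) + (-1)·(-1.4)) / 4 = 5/4 = 1.25
  S[X_2,X_2] = ((0.6)·(0.6) + (1.6)·(1.6) + (2.6)·(2.6) + (-3.4)·(-3.4) + (-1.4)·(-1.4)) / 4 = 23.2/4 = 5.8

S is symmetric (S[j,i] = S[i,j]). Assembling:

S = [[1, 1.25],
 [1.25, 5.8]]


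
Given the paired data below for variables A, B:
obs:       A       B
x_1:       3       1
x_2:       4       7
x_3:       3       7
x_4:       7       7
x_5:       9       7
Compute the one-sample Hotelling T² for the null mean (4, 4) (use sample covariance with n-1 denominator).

Step 1 — sample mean vector:
  mean(A) = (3 + 4 + 3 + 7 + 9) / 5 = 26/5 = 5.2
  mean(B) = (1 + 7 + 7 + 7 + 7) / 5 = 29/5 = 5.8
  x̄ = (5.2, 5.8),  deviation x̄ - mu_0 = (5.2, 5.8) - (4, 4) = (1.2, 1.8).

Step 2 — sample covariance matrix, S[i,j] = (1/(n-1)) · Σ_k (x_{k,i} - mean_i) · (x_{k,j} - mean_j), divisor n-1 = 4:
  S[A,A] = ((-2.2)·(-2.2) + (-1.2)·(-1.2) + (-2.2)·(-2.2) + (1.8)·(1.8) + (3.8)·(3.8)) / 4 = 28.8/4 = 7.2
  S[A,B] = ((-2.2)·(-4.8) + (-1.2)·(1.2) + (-2.2)·(1.2) + (1.8)·(1.2) + (3.8)·(1.2)) / 4 = 13.2/4 = 3.3
  S[B,B] = ((-4.8)·(-4.8) + (1.2)·(1.2) + (1.2)·(1.2) + (1.2)·(1.2) + (1.2)·(1.2)) / 4 = 28.8/4 = 7.2
  S = [[7.2, 3.3],
 [3.3, 7.2]].

Step 3 — invert S. det(S) = 7.2·7.2 - (3.3)² = 40.95.
  S^{-1} = (1/det) · [[d, -b], [-b, a]] = [[0.1758, -0.0806],
 [-0.0806, 0.1758]].

Step 4 — quadratic form (x̄ - mu_0)^T · S^{-1} · (x̄ - mu_0):
  S^{-1} · (x̄ - mu_0) = (0.0659, 0.2198),
  (x̄ - mu_0)^T · [...] = (1.2)·(0.0659) + (1.8)·(0.2198) = 0.4747.

Step 5 — scale by n: T² = 5 · 0.4747 = 2.3736.

T² ≈ 2.3736


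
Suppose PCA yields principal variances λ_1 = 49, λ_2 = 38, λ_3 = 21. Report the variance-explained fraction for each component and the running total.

Step 1 — total variance = trace(Sigma) = Σ λ_i = 49 + 38 + 21 = 108.

Step 2 — fraction explained by component i = λ_i / Σ λ:
  PC1: 49/108 = 0.4537
  PC2: 38/108 = 0.3519
  PC3: 21/108 = 0.1944

Step 3 — cumulative fraction after k components = (λ_1 + ... + λ_k) / Σ λ:
  k = 1: 49/108 = 0.4537
  k = 2: (49 + 38)/108 = 87/108 = 0.8056
  k = 3: (49 + 38 + 21)/108 = 108/108 = 1

Summary (fraction, with percent):

explained: PC1 0.4537 (45.37%), PC2 0.3519 (35.19%), PC3 0.1944 (19.44%);  cumulative: 0.4537, 0.8056, 1


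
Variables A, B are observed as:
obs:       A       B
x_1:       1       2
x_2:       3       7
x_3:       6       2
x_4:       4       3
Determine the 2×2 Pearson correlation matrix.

Step 1 — column means:
  mean(A) = (1 + 3 + 6 + 4) / 4 = 14/4 = 3.5
  mean(B) = (2 + 7 + 2 + 3) / 4 = 14/4 = 3.5

Step 2 — sample variances and covariances s[i,j] = (1/(n-1)) · Σ_k (x_{k,i} - mean_i) · (x_{k,j} - mean_j), with n-1 = 3:
  s[A,A] = ((-2.5)·(-2.5) + (-0.5)·(-0.5) + (2.5)·(2.5) + (0.5)·(0.5)) / 3 = 13/3 = 4.3333
  s[A,B] = ((-2.5)·(-1.5) + (-0.5)·(3.5) + (2.5)·(-1.5) + (0.5)·(-0.5)) / 3 = -2/3 = -0.6667
  s[B,B] = ((-1.5)·(-1.5) + (3.5)·(3.5) + (-1.5)·(-1.5) + (-0.5)·(-0.5)) / 3 = 17/3 = 5.6667
  Sample standard deviations s_i = √(s[i,i]):
  s(A) = √(4.3333) = 2.0817
  s(B) = √(5.6667) = 2.3805

Step 3 — r_{ij} = s_{ij} / (s_i · s_j):
  r[A,A] = 1 (diagonal).
  r[A,B] = -0.6667 / (2.0817 · 2.3805) = -0.6667 / 4.9554 = -0.1345
  r[B,B] = 1 (diagonal).

R is symmetric with unit diagonal. Assembling:

R = [[1, -0.1345],
 [-0.1345, 1]]


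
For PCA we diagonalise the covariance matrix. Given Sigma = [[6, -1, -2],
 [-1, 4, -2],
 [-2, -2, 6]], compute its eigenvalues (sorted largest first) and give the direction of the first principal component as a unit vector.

Step 1 — characteristic polynomial p(λ) = det(λI - Sigma) = λ³ - tr·λ² + c_1·λ - det, where tr = trace, c_1 = sum of the principal 2×2 minors, det = det(Sigma):
  tr = 6 + 4 + 6 = 16,
  c_1 = (6·4 - (-1)²) + (6·6 - (-2)²) + (4·6 - (-2)²) = 23 + 32 + 20 = 75,
  det = 6·(4·6 - (-2)²) - (-1)·((-1)·6 - (-2)·(-2)) + (-2)·((-1)·(-2) - 4·(-2)) = 6·(20) - (-1)·(-10) + (-2)·(10) = 90.
  So p(λ) = λ³ - 16λ² + 75λ - 90.
Step 2 — look for an integer root (rational root theorem: any rational root is an integer divisor of 90). Testing λ = 6:
  p(6) = 216 - 576 + 450 - 90 = 0  ✓
  Dividing out (λ - 6): p(λ) = (λ - 6)(λ² - 10λ + 15).
Step 3 — remaining eigenvalues from the quadratic λ² - 10λ + 15 = 0:
  Δ = 10² - 4·15 = 100 - 60 = 40,  λ = (10 ± √40)/2 = (10 ± 6.3246)/2 ≈ 8.1623 or 1.8377.
  Sorted: λ_1 = 8.1623,  λ_2 = 6,  λ_3 = 1.8377  (check: sum = 16 = tr ✓).

Step 4 — unit eigenvector for λ_1 ≈ 8.1623: v spans the null space of (Sigma - λ_1 I), whose rows are
  r_1 = (-2.1623, -1, -2),  r_2 = (-1, -4.1623, -2),  r_3 = (-2, -2, -2.1623).
  v is orthogonal to every row, so take v ∝ r_1 × r_2 = ((-1)·(-2) - (-2)·(-4.1623), (-2)·(-1) - (-2.1623)·(-2), (-2.1623)·(-4.1623) - (-1)·(-1)) ≈ (-6.3246, -2.3246, 8).
  Rescale (multiply by -1 so the first nonzero entry is positive): u = (6.3246, 2.3246, -8).
  ||u|| = √((6.3246)² + (2.3246)² + (-8)²) = √(109.4036) ≈ 10.4596,  v_1 = u/||u|| ≈ (0.6047, 0.2222, -0.7648) (||v_1|| = 1).

λ_1 = 8.1623,  λ_2 = 6,  λ_3 = 1.8377;  v_1 ≈ (0.6047, 0.2222, -0.7648)


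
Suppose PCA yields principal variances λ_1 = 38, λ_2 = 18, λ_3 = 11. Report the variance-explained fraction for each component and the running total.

Step 1 — total variance = trace(Sigma) = Σ λ_i = 38 + 18 + 11 = 67.

Step 2 — fraction explained by component i = λ_i / Σ λ:
  PC1: 38/67 = 0.5672
  PC2: 18/67 = 0.2687
  PC3: 11/67 = 0.1642

Step 3 — cumulative fraction after k components = (λ_1 + ... + λ_k) / Σ λ:
  k = 1: 38/67 = 0.5672
  k = 2: (38 + 18)/67 = 56/67 = 0.8358
  k = 3: (38 + 18 + 11)/67 = 67/67 = 1

Summary (fraction, with percent):

explained: PC1 0.5672 (56.72%), PC2 0.2687 (26.87%), PC3 0.1642 (16.42%);  cumulative: 0.5672, 0.8358, 1


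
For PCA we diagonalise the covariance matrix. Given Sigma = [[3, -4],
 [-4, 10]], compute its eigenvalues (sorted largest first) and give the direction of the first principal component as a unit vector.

Step 1 — characteristic polynomial of 2×2 Sigma:
  det(Sigma - λI) = λ² - trace · λ + det = 0.
  trace = 3 + 10 = 13, det = 3·10 - (-4)² = 14.
Step 2 — discriminant:
  Δ = trace² - 4·det = 169 - 56 = 113.
Step 3 — eigenvalues:
  λ = (trace ± √Δ)/2 = (13 ± 10.6301)/2,
  λ_1 = 11.8151,  λ_2 = 1.1849.

Step 4 — unit eigenvector for λ_1: solve (Sigma - λ_1 I)v = 0. First row:
  (3 - 11.8151)·v_x + (-4)·v_y = 0, i.e. (-8.8151)·v_x + (-4)·v_y = 0,
  so v ∝ (b, λ_1 - a) = (-4, 8.8151); multiply by -1 so the first entry is positive: u = (4, -8.8151).
  ||u|| = √((4)² + (-8.8151)²) = √(93.7055) ≈ 9.6802,
  v_1 = u/||u|| ≈ (0.4132, -0.9106) (||v_1|| = 1).

λ_1 = 11.8151,  λ_2 = 1.1849;  v_1 ≈ (0.4132, -0.9106)


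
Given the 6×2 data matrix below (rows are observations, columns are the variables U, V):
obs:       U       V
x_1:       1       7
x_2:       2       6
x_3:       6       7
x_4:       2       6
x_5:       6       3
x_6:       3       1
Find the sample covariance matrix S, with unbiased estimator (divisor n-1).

Step 1 — column means:
  mean(U) = (1 + 2 + 6 + 2 + 6 + 3) / 6 = 20/6 = 3.3333
  mean(V) = (7 + 6 + 7 + 6 + 3 + 1) / 6 = 30/6 = 5

Step 2 — sample covariance S[i,j] = (1/(n-1)) · Σ_k (x_{k,i} - mean_i) · (x_{k,j} - mean_j), with n-1 = 5.
  S[U,U] = ((-2.3333)·(-2.3333) + (-1.3333)·(-1.3333) + (2.6667)·(2.6667) + (-1.3333)·(-1.3333) + (2.6667)·(2.6667) + (-0.3333)·(-0.3333)) / 5 = 23.3333/5 = 4.6667
  S[U,V] = ((-2.3333)·(2) + (-1.3333)·(1) + (2.6667)·(2) + (-1.3333)·(1) + (2.6667)·(-2) + (-0.3333)·(-4)) / 5 = -6/5 = -1.2
  S[V,V] = ((2)·(2) + (1)·(1) + (2)·(2) + (1)·(1) + (-2)·(-2) + (-4)·(-4)) / 5 = 30/5 = 6

S is symmetric (S[j,i] = S[i,j]). Assembling:

S = [[4.6667, -1.2],
 [-1.2, 6]]


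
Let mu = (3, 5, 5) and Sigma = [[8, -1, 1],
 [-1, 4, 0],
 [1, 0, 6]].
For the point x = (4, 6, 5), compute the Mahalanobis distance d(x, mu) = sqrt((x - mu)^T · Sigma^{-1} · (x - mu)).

Step 1 — centre the observation: (x - mu) = (1, 1, 0).

Step 2 — invert Sigma (cofactor / det for 3×3, or solve directly):
  Sigma^{-1} = [[0.1319, 0.033, -0.022],
 [0.033, 0.2582, -0.0055],
 [-0.022, -0.0055, 0.1703]].

Step 3 — form the quadratic (x - mu)^T · Sigma^{-1} · (x - mu):
  Sigma^{-1} · (x - mu) = (0.1648, 0.2912, -0.0275).
  (x - mu)^T · [Sigma^{-1} · (x - mu)] = (1)·(0.1648) + (1)·(0.2912) + (0)·(-0.0275) = 0.456.

Step 4 — take square root: d = √(0.456) ≈ 0.6753.

d(x, mu) = √(0.456) ≈ 0.6753


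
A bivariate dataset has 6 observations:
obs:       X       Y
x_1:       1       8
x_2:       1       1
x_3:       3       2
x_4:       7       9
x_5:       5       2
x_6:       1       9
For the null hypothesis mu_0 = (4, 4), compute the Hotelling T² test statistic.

Step 1 — sample mean vector:
  mean(X) = (1 + 1 + 3 + 7 + 5 + 1) / 6 = 18/6 = 3
  mean(Y) = (8 + 1 + 2 + 9 + 2 + 9) / 6 = 31/6 = 5.1667
  x̄ = (3, 5.1667),  deviation x̄ - mu_0 = (3, 5.1667) - (4, 4) = (-1, 1.1667).

Step 2 — sample covariance matrix, S[i,j] = (1/(n-1)) · Σ_k (x_{k,i} - mean_i) · (x_{k,j} - mean_j), divisor n-1 = 5:
  S[X,X] = ((-2)·(-2) + (-2)·(-2) + (0)·(0) + (4)·(4) + (2)·(2) + (-2)·(-2)) / 5 = 32/5 = 6.4
  S[X,Y] = ((-2)·(2.8333) + (-2)·(-4.1667) + (0)·(-3.1667) + (4)·(3.8333) + (2)·(-3.1667) + (-2)·(3.8333)) / 5 = 4/5 = 0.8
  S[Y,Y] = ((2.8333)·(2.8333) + (-4.1667)·(-4.1667) + (-3.1667)·(-3.1667) + (3.8333)·(3.8333) + (-3.1667)·(-3.1667) + (3.8333)·(3.8333)) / 5 = 74.8333/5 = 14.9667
  S = [[6.4, 0.8],
 [0.8, 14.9667]].

Step 3 — invert S. det(S) = 6.4·14.9667 - (0.8)² = 95.1467.
  S^{-1} = (1/det) · [[d, -b], [-b, a]] = [[0.1573, -0.0084],
 [-0.0084, 0.0673]].

Step 4 — quadratic form (x̄ - mu_0)^T · S^{-1} · (x̄ - mu_0):
  S^{-1} · (x̄ - mu_0) = (-0.1671, 0.0869),
  (x̄ - mu_0)^T · [...] = (-1)·(-0.1671) + (1.1667)·(0.0869) = 0.2685.

Step 5 — scale by n: T² = 6 · 0.2685 = 1.6108.

T² ≈ 1.6108


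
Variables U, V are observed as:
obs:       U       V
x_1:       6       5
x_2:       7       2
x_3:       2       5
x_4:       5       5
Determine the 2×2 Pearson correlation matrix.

Step 1 — column means:
  mean(U) = (6 + 7 + 2 + 5) / 4 = 20/4 = 5
  mean(V) = (5 + 2 + 5 + 5) / 4 = 17/4 = 4.25

Step 2 — sample variances and covariances s[i,j] = (1/(n-1)) · Σ_k (x_{k,i} - mean_i) · (x_{k,j} - mean_j), with n-1 = 3:
  s[U,U] = ((1)·(1) + (2)·(2) + (-3)·(-3) + (0)·(0)) / 3 = 14/3 = 4.6667
  s[U,V] = ((1)·(0.75) + (2)·(-2.25) + (-3)·(0.75) + (0)·(0.75)) / 3 = -6/3 = -2
  s[V,V] = ((0.75)·(0.75) + (-2.25)·(-2.25) + (0.75)·(0.75) + (0.75)·(0.75)) / 3 = 6.75/3 = 2.25
  Sample standard deviations s_i = √(s[i,i]):
  s(U) = √(4.6667) = 2.1602
  s(V) = √(2.25) = 1.5

Step 3 — r_{ij} = s_{ij} / (s_i · s_j):
  r[U,U] = 1 (diagonal).
  r[U,V] = -2 / (2.1602 · 1.5) = -2 / 3.2404 = -0.6172
  r[V,V] = 1 (diagonal).

R is symmetric with unit diagonal. Assembling:

R = [[1, -0.6172],
 [-0.6172, 1]]


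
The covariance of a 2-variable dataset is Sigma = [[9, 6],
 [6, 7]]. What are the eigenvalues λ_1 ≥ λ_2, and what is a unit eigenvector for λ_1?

Step 1 — characteristic polynomial of 2×2 Sigma:
  det(Sigma - λI) = λ² - trace · λ + det = 0.
  trace = 9 + 7 = 16, det = 9·7 - (6)² = 27.
Step 2 — discriminant:
  Δ = trace² - 4·det = 256 - 108 = 148.
Step 3 — eigenvalues:
  λ = (trace ± √Δ)/2 = (16 ± 12.1655)/2,
  λ_1 = 14.0828,  λ_2 = 1.9172.

Step 4 — unit eigenvector for λ_1: solve (Sigma - λ_1 I)v = 0. First row:
  (9 - 14.0828)·v_x + (6)·v_y = 0, i.e. (-5.0828)·v_x + (6)·v_y = 0,
  so v ∝ (b, λ_1 - a) = (6, 5.0828) = u.
  ||u|| = √((6)² + (5.0828)²) = √(61.8345) ≈ 7.8635,
  v_1 = u/||u|| ≈ (0.763, 0.6464) (||v_1|| = 1).

λ_1 = 14.0828,  λ_2 = 1.9172;  v_1 ≈ (0.763, 0.6464)


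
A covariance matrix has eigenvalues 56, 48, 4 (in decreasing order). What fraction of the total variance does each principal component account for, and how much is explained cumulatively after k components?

Step 1 — total variance = trace(Sigma) = Σ λ_i = 56 + 48 + 4 = 108.

Step 2 — fraction explained by component i = λ_i / Σ λ:
  PC1: 56/108 = 0.5185
  PC2: 48/108 = 0.4444
  PC3: 4/108 = 0.037

Step 3 — cumulative fraction after k components = (λ_1 + ... + λ_k) / Σ λ:
  k = 1: 56/108 = 0.5185
  k = 2: (56 + 48)/108 = 104/108 = 0.963
  k = 3: (56 + 48 + 4)/108 = 108/108 = 1

Summary (fraction, with percent):

explained: PC1 0.5185 (51.85%), PC2 0.4444 (44.44%), PC3 0.037 (3.7%);  cumulative: 0.5185, 0.963, 1


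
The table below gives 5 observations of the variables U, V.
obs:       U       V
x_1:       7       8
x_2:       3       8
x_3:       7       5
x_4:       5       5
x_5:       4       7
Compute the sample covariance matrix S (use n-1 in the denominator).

Step 1 — column means:
  mean(U) = (7 + 3 + 7 + 5 + 4) / 5 = 26/5 = 5.2
  mean(V) = (8 + 8 + 5 + 5 + 7) / 5 = 33/5 = 6.6

Step 2 — sample covariance S[i,j] = (1/(n-1)) · Σ_k (x_{k,i} - mean_i) · (x_{k,j} - mean_j), with n-1 = 4.
  S[U,U] = ((1.8)·(1.8) + (-2.2)·(-2.2) + (1.8)·(1.8) + (-0.2)·(-0.2) + (-1.2)·(-1.2)) / 4 = 12.8/4 = 3.2
  S[U,V] = ((1.8)·(1.4) + (-2.2)·(1.4) + (1.8)·(-1.6) + (-0.2)·(-1.6) + (-1.2)·(0.4)) / 4 = -3.6/4 = -0.9
  S[V,V] = ((1.4)·(1.4) + (1.4)·(1.4) + (-1.6)·(-1.6) + (-1.6)·(-1.6) + (0.4)·(0.4)) / 4 = 9.2/4 = 2.3

S is symmetric (S[j,i] = S[i,j]). Assembling:

S = [[3.2, -0.9],
 [-0.9, 2.3]]


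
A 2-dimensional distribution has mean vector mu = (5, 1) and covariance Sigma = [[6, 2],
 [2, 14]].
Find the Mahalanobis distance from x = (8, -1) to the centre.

Step 1 — centre the observation: (x - mu) = (3, -2).

Step 2 — invert Sigma. det(Sigma) = 6·14 - (2)² = 80.
  Sigma^{-1} = (1/det) · [[d, -b], [-b, a]] = [[0.175, -0.025],
 [-0.025, 0.075]].

Step 3 — form the quadratic (x - mu)^T · Sigma^{-1} · (x - mu):
  Sigma^{-1} · (x - mu) = (0.575, -0.225).
  (x - mu)^T · [Sigma^{-1} · (x - mu)] = (3)·(0.575) + (-2)·(-0.225) = 2.175.

Step 4 — take square root: d = √(2.175) ≈ 1.4748.

d(x, mu) = √(2.175) ≈ 1.4748


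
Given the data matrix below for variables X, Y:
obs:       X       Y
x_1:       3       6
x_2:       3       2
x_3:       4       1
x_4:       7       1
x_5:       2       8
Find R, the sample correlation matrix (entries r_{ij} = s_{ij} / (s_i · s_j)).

Step 1 — column means:
  mean(X) = (3 + 3 + 4 + 7 + 2) / 5 = 19/5 = 3.8
  mean(Y) = (6 + 2 + 1 + 1 + 8) / 5 = 18/5 = 3.6

Step 2 — sample variances and covariances s[i,j] = (1/(n-1)) · Σ_k (x_{k,i} - mean_i) · (x_{k,j} - mean_j), with n-1 = 4:
  s[X,X] = ((-0.8)·(-0.8) + (-0.8)·(-0.8) + (0.2)·(0.2) + (3.2)·(3.2) + (-1.8)·(-1.8)) / 4 = 14.8/4 = 3.7
  s[X,Y] = ((-0.8)·(2.4) + (-0.8)·(-1.6) + (0.2)·(-2.6) + (3.2)·(-2.6) + (-1.8)·(4.4)) / 4 = -17.4/4 = -4.35
  s[Y,Y] = ((2.4)·(2.4) + (-1.6)·(-1.6) + (-2.6)·(-2.6) + (-2.6)·(-2.6) + (4.4)·(4.4)) / 4 = 41.2/4 = 10.3
  Sample standard deviations s_i = √(s[i,i]):
  s(X) = √(3.7) = 1.9235
  s(Y) = √(10.3) = 3.2094

Step 3 — r_{ij} = s_{ij} / (s_i · s_j):
  r[X,X] = 1 (diagonal).
  r[X,Y] = -4.35 / (1.9235 · 3.2094) = -4.35 / 6.1733 = -0.7046
  r[Y,Y] = 1 (diagonal).

R is symmetric with unit diagonal. Assembling:

R = [[1, -0.7046],
 [-0.7046, 1]]


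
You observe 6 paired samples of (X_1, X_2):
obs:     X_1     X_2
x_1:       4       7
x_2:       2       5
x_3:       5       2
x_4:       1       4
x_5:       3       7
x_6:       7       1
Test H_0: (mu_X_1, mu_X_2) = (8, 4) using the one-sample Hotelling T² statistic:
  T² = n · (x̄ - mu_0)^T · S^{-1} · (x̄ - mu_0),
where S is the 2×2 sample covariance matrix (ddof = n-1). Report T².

Step 1 — sample mean vector:
  mean(X_1) = (4 + 2 + 5 + 1 + 3 + 7) / 6 = 22/6 = 3.6667
  mean(X_2) = (7 + 5 + 2 + 4 + 7 + 1) / 6 = 26/6 = 4.3333
  x̄ = (3.6667, 4.3333),  deviation x̄ - mu_0 = (3.6667, 4.3333) - (8, 4) = (-4.3333, 0.3333).

Step 2 — sample covariance matrix, S[i,j] = (1/(n-1)) · Σ_k (x_{k,i} - mean_i) · (x_{k,j} - mean_j), divisor n-1 = 5:
  S[X_1,X_1] = ((0.3333)·(0.3333) + (-1.6667)·(-1.6667) + (1.3333)·(1.3333) + (-2.6667)·(-2.6667) + (-0.6667)·(-0.6667) + (3.3333)·(3.3333)) / 5 = 23.3333/5 = 4.6667
  S[X_1,X_2] = ((0.3333)·(2.6667) + (-1.6667)·(0.6667) + (1.3333)·(-2.3333) + (-2.6667)·(-0.3333) + (-0.6667)·(2.6667) + (3.3333)·(-3.3333)) / 5 = -15.3333/5 = -3.0667
  S[X_2,X_2] = ((2.6667)·(2.6667) + (0.6667)·(0.6667) + (-2.3333)·(-2.3333) + (-0.3333)·(-0.3333) + (2.6667)·(2.6667) + (-3.3333)·(-3.3333)) / 5 = 31.3333/5 = 6.2667
  S = [[4.6667, -3.0667],
 [-3.0667, 6.2667]].

Step 3 — invert S. det(S) = 4.6667·6.2667 - (-3.0667)² = 19.84.
  S^{-1} = (1/det) · [[d, -b], [-b, a]] = [[0.3159, 0.1546],
 [0.1546, 0.2352]].

Step 4 — quadratic form (x̄ - mu_0)^T · S^{-1} · (x̄ - mu_0):
  S^{-1} · (x̄ - mu_0) = (-1.3172, -0.5914),
  (x̄ - mu_0)^T · [...] = (-4.3333)·(-1.3172) + (0.3333)·(-0.5914) = 5.5108.

Step 5 — scale by n: T² = 6 · 5.5108 = 33.0645.

T² ≈ 33.0645


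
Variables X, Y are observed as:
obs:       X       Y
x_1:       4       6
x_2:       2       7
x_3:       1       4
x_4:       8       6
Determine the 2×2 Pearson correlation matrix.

Step 1 — column means:
  mean(X) = (4 + 2 + 1 + 8) / 4 = 15/4 = 3.75
  mean(Y) = (6 + 7 + 4 + 6) / 4 = 23/4 = 5.75

Step 2 — sample variances and covariances s[i,j] = (1/(n-1)) · Σ_k (x_{k,i} - mean_i) · (x_{k,j} - mean_j), with n-1 = 3:
  s[X,X] = ((0.25)·(0.25) + (-1.75)·(-1.75) + (-2.75)·(-2.75) + (4.25)·(4.25)) / 3 = 28.75/3 = 9.5833
  s[X,Y] = ((0.25)·(0.25) + (-1.75)·(1.25) + (-2.75)·(-1.75) + (4.25)·(0.25)) / 3 = 3.75/3 = 1.25
  s[Y,Y] = ((0.25)·(0.25) + (1.25)·(1.25) + (-1.75)·(-1.75) + (0.25)·(0.25)) / 3 = 4.75/3 = 1.5833
  Sample standard deviations s_i = √(s[i,i]):
  s(X) = √(9.5833) = 3.0957
  s(Y) = √(1.5833) = 1.2583

Step 3 — r_{ij} = s_{ij} / (s_i · s_j):
  r[X,X] = 1 (diagonal).
  r[X,Y] = 1.25 / (3.0957 · 1.2583) = 1.25 / 3.8953 = 0.3209
  r[Y,Y] = 1 (diagonal).

R is symmetric with unit diagonal. Assembling:

R = [[1, 0.3209],
 [0.3209, 1]]


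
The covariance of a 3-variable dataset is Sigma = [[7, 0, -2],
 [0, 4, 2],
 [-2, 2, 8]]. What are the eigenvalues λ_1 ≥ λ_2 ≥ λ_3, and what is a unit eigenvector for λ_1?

Step 1 — characteristic polynomial p(λ) = det(λI - Sigma) = λ³ - tr·λ² + c_1·λ - det, where tr = trace, c_1 = sum of the principal 2×2 minors, det = det(Sigma):
  tr = 7 + 4 + 8 = 19,
  c_1 = (7·4 - (0)²) + (7·8 - (-2)²) + (4·8 - (2)²) = 28 + 52 + 28 = 108,
  det = 7·(4·8 - (2)²) - (0)·((0)·8 - (2)·(-2)) + (-2)·((0)·(2) - 4·(-2)) = 7·(28) - (0)·(4) + (-2)·(8) = 180.
  So p(λ) = λ³ - 19λ² + 108λ - 180.
Step 2 — look for an integer root (rational root theorem: any rational root is an integer divisor of 180). Testing λ = 3:
  p(3) = 27 - 171 + 324 - 180 = 0  ✓
  Dividing out (λ - 3): p(λ) = (λ - 3)(λ² - 16λ + 60).
Step 3 — remaining eigenvalues from the quadratic λ² - 16λ + 60 = 0:
  Δ = 16² - 4·60 = 256 - 240 = 16,  λ = (16 ± √16)/2 = (16 ± 4)/2 = 10 or 6.
  Sorted: λ_1 = 10,  λ_2 = 6,  λ_3 = 3  (check: sum = 19 = tr ✓).

Step 4 — unit eigenvector for λ_1 = 10: v spans the null space of (Sigma - λ_1 I), whose rows are
  r_1 = (-3, 0, -2),  r_2 = (0, -6, 2),  r_3 = (-2, 2, -2).
  v is orthogonal to every row, so take v ∝ r_1 × r_2 = ((0)·(2) - (-2)·(-6), (-2)·(0) - (-3)·(2), (-3)·(-6) - (0)·(0)) = (-12, 6, 18).
  Rescale (divide by 6; multiply by -1 so the first nonzero entry is positive): u = (2, -1, -3).
  ||u|| = √((2)² + (-1)² + (-3)²) = √(14) ≈ 3.7417,  v_1 = u/||u|| ≈ (0.5345, -0.2673, -0.8018) (||v_1|| = 1).

λ_1 = 10,  λ_2 = 6,  λ_3 = 3;  v_1 ≈ (0.5345, -0.2673, -0.8018)


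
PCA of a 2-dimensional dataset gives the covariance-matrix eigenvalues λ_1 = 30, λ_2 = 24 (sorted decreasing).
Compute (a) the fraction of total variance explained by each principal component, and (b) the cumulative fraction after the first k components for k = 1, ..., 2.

Step 1 — total variance = trace(Sigma) = Σ λ_i = 30 + 24 = 54.

Step 2 — fraction explained by component i = λ_i / Σ λ:
  PC1: 30/54 = 0.5556
  PC2: 24/54 = 0.4444

Step 3 — cumulative fraction after k components = (λ_1 + ... + λ_k) / Σ λ:
  k = 1: 30/54 = 0.5556
  k = 2: (30 + 24)/54 = 54/54 = 1

Summary (fraction, with percent):

explained: PC1 0.5556 (55.56%), PC2 0.4444 (44.44%);  cumulative: 0.5556, 1


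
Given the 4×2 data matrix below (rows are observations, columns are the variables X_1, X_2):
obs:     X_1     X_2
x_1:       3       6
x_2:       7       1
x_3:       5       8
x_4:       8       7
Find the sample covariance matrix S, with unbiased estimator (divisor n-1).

Step 1 — column means:
  mean(X_1) = (3 + 7 + 5 + 8) / 4 = 23/4 = 5.75
  mean(X_2) = (6 + 1 + 8 + 7) / 4 = 22/4 = 5.5

Step 2 — sample covariance S[i,j] = (1/(n-1)) · Σ_k (x_{k,i} - mean_i) · (x_{k,j} - mean_j), with n-1 = 3.
  S[X_1,X_1] = ((-2.75)·(-2.75) + (1.25)·(1.25) + (-0.75)·(-0.75) + (2.25)·(2.25)) / 3 = 14.75/3 = 4.9167
  S[X_1,X_2] = ((-2.75)·(0.5) + (1.25)·(-4.5) + (-0.75)·(2.5) + (2.25)·(1.5)) / 3 = -5.5/3 = -1.8333
  S[X_2,X_2] = ((0.5)·(0.5) + (-4.5)·(-4.5) + (2.5)·(2.5) + (1.5)·(1.5)) / 3 = 29/3 = 9.6667

S is symmetric (S[j,i] = S[i,j]). Assembling:

S = [[4.9167, -1.8333],
 [-1.8333, 9.6667]]
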